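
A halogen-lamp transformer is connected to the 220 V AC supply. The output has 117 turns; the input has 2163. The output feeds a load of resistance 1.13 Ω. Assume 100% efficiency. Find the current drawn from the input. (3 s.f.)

I_in ≈ 0.570 A

V_out = V_in × N_out/N_in = 220 × 117/2163 = 11.900 V.
I_out = V_out/R = 11.900/1.13 = 10.531 A.
For an ideal transformer I_in N_in = I_out N_out, so I_in = 10.531 × 117/2163 = 0.570 A.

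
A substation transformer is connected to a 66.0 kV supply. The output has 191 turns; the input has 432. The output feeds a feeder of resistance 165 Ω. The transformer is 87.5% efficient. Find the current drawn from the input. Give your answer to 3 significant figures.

I_in ≈ 89.4 A

V_out = 66000 × 191/432 = 29181 V.
I_out = V_out/R = 29181/165 = 176.85 A.
P_out = V_out I_out = 29181 × 176.85 = 5.1606×10^6 W.
P_in = P_out/η = 5.1606×10^6/0.875 = 5.8979×10^6 W.
I_in = P_in/V_in = 5.8979×10^6/66000 = 89.4 A.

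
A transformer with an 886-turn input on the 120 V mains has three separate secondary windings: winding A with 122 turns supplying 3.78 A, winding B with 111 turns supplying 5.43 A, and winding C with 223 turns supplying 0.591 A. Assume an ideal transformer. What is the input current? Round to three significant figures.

I_in ≈ 1.35 A

V_A = 120 × 122/886 = 16.524 V; V_B = 120 × 111/886 = 15.034 V; V_C = 120 × 223/886 = 30.203 V.
P_out = V_A I_A + V_B I_B + V_C I_C = 16.524×3.78 + 15.034×5.43 + 30.203×0.591 = 62.460 + 81.634 + 17.850 = 161.94 W.
Ideal ⇒ P_in = P_out, so I_in = P_out/V_in = 161.94/120 = 1.35 A.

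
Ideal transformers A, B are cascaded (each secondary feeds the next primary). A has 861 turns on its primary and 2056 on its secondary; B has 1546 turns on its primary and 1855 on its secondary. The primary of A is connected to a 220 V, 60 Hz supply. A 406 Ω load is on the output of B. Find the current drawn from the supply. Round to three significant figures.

After A: V = 220.00 × 2056/861 = 525.34 V.
After B: V = 525.34 × 1855/1546 = 630.34 V.
I_load = 630.34/406 = 1.5526 A, so P_out = 630.34 × 1.5526 = 978.65 W.
All ideal ⇒ P_in = P_out, so I_supply = 978.65/220 = 4.45 A.

I_supply ≈ 4.45 A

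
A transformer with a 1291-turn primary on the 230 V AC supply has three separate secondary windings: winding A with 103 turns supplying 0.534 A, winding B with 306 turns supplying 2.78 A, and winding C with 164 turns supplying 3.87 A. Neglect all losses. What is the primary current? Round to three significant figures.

I_p ≈ 1.19 A

V_A = 230 × 103/1291 = 18.350 V; V_B = 230 × 306/1291 = 54.516 V; V_C = 230 × 164/1291 = 29.218 V.
P_out = V_A I_A + V_B I_B + V_C I_C = 18.350×0.534 + 54.516×2.78 + 29.218×3.87 = 9.7990 + 151.55 + 113.07 = 274.43 W.
Ideal ⇒ P_in = P_out, so I_p = P_out/V_p = 274.43/230 = 1.19 A.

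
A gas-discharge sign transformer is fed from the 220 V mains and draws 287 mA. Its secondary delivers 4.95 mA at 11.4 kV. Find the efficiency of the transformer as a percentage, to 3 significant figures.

η ≈ 89.4%

P_in = 220 × 0.287 = 63.1400 W.
P_out = 11400 × 0.00495 = 56.4300 W.
η = P_out/P_in = 56.4300/63.1400 = 0.894.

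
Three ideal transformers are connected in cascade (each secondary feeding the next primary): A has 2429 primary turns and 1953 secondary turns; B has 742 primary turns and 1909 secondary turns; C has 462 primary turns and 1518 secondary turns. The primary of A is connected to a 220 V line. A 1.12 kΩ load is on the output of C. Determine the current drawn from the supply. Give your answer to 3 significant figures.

I_supply ≈ 9.07 A

Secondary of A: V = 220.00 × 1953/2429 = 176.89 V.
Secondary of B: V = 176.89 × 1909/742 = 455.09 V.
Secondary of C: V = 455.09 × 1518/462 = 1495.3 V.
I_load = 1495.3/1120 = 1.3351 A, so P_out = 1495.3 × 1.3351 = 1996.4 W.
All ideal ⇒ P_in = P_out, so I_supply = 1996.4/220 = 9.07 A.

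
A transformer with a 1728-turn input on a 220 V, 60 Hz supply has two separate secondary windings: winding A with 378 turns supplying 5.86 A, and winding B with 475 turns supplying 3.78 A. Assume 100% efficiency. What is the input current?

I_in ≈ 2.32 A

V_A = 220 × 378/1728 = 48.125 V; V_B = 220 × 475/1728 = 60.475 V.
P_out = V_A I_A + V_B I_B = 48.125×5.86 + 60.475×3.78 = 282.01 + 228.59 = 510.61 W.
Ideal ⇒ P_in = P_out, so I_in = P_out/V_in = 510.61/220 = 2.32 A.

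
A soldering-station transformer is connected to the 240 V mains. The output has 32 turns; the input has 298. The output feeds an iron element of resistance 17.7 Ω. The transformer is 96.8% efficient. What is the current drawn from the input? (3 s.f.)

I_in ≈ 0.162 A

V_out = 240 × 32/298 = 25.772 V.
I_out = V_out/R = 25.772/17.7 = 1.4560 A.
P_out = V_out I_out = 25.772 × 1.4560 = 37.525 W.
P_in = P_out/η = 37.525/0.968 = 38.765 W.
I_in = P_in/V_in = 38.765/240 = 0.162 A.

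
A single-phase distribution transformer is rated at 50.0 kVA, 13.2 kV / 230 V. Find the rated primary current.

I_p = S/V_p = 50000/13200 = 3.79 A.

I_p ≈ 3.79 A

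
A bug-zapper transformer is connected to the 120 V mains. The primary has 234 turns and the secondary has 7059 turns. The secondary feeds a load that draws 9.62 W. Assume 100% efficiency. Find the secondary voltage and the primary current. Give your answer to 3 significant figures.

V_s = V_p × N_s/N_p = 120 × 7059/234 = 3620.0 V.
I_s = P/V_s = 9.62/3620.0 = 0.0026575 A.
I_p = I_s × N_s/N_p = 0.0026575 × 7059/234 = 0.0802 A.

V_s ≈ 3620 V, I_p ≈ 0.0802 A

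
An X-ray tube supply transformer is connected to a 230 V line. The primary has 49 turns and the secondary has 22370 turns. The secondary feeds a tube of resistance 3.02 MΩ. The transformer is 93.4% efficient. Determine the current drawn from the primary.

I_p ≈ 17.0 A

V_s = 230 × 22370/49 = 105000 V.
I_s = V_s/R = 105000/(3.02×10^6) = 0.034769 A.
P_out = V_s I_s = 105000 × 0.034769 = 3650.8 W.
P_in = P_out/η = 3650.8/0.934 = 3908.8 W.
I_p = P_in/V_p = 3908.8/230 = 17.0 A.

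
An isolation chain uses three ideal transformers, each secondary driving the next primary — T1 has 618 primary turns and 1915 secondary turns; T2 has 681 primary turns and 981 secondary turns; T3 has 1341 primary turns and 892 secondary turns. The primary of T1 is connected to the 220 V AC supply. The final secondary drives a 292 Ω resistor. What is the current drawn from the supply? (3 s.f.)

I_supply ≈ 6.64 A

After T1: V = 220.00 × 1915/618 = 681.72 V.
After T2: V = 681.72 × 981/681 = 982.03 V.
After T3: V = 982.03 × 892/1341 = 653.22 V.
I_load = 653.22/292 = 2.2371 A, so P_out = 653.22 × 2.2371 = 1461.3 W.
All ideal ⇒ P_in = P_out, so I_supply = 1461.3/220 = 6.64 A.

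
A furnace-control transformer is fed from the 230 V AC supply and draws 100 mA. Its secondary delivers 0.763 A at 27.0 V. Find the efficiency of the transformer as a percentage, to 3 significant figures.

η ≈ 89.6%

P_in = 230 × 0.100 = 23.0000 W.
P_out = 27.0 × 0.763 = 20.6010 W.
η = P_out/P_in = 20.6010/23.0000 = 0.896.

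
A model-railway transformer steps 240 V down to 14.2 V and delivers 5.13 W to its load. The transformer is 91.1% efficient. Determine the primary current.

I_p ≈ 0.0235 A

P_in = P_out/η = 5.13/0.911 = 5.6312 W.
I_p = P_in/V_p = 5.6312/240 = 0.0235 A.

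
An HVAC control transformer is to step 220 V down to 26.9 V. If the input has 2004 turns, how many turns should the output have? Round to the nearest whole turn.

N_out/N_in = V_out/V_in, so N_out = 2004 × 26.9/220 = 245.0 ≈ 245 turns.

N_out = 245 turns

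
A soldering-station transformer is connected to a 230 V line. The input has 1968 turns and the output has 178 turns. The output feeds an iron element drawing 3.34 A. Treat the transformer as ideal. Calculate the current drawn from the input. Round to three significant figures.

I_in ≈ 0.302 A

For an ideal transformer I_in N_in = I_out N_out, so I_in = 3.34 × 178/1968 = 0.302 A.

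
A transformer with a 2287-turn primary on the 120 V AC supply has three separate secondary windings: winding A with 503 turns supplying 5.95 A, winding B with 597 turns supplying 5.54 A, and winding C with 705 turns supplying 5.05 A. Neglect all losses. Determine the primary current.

V_A = 120 × 503/2287 = 26.393 V; V_B = 120 × 597/2287 = 31.325 V; V_C = 120 × 705/2287 = 36.992 V.
P_out = V_A I_A + V_B I_B + V_C I_C = 26.393×5.95 + 31.325×5.54 + 36.992×5.05 = 157.04 + 173.54 + 186.81 = 517.38 W.
Ideal ⇒ P_in = P_out, so I_p = P_out/V_p = 517.38/120 = 4.31 A.

I_p ≈ 4.31 A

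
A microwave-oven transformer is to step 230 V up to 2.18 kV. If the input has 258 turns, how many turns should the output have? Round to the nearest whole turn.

N_out/N_in = V_out/V_in, so N_out = 258 × 2180/230 = 2445.4 ≈ 2445 turns.

N_out = 2445 turns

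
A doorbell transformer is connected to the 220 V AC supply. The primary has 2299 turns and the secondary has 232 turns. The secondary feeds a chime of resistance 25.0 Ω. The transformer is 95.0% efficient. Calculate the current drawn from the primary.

V_s = 220 × 232/2299 = 22.201 V.
I_s = V_s/R = 22.201/25.0 = 0.88804 A.
P_out = V_s I_s = 22.201 × 0.88804 = 19.715 W.
P_in = P_out/η = 19.715/0.950 = 20.753 W.
I_p = P_in/V_p = 20.753/220 = 0.0943 A.

I_p ≈ 0.0943 A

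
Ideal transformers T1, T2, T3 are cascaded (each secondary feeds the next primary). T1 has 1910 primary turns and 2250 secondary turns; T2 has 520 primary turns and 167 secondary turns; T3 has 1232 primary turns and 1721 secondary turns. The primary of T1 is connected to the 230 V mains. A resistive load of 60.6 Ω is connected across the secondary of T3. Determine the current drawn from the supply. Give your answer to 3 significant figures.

I_supply ≈ 1.06 A

After T1: V = 230.00 × 2250/1910 = 270.94 V.
After T2: V = 270.94 × 167/520 = 87.014 V.
After T3: V = 87.014 × 1721/1232 = 121.55 V.
I_load = 121.55/60.6 = 2.0058 A, so P_out = 121.55 × 2.0058 = 243.81 W.
All ideal ⇒ P_in = P_out, so I_supply = 243.81/230 = 1.06 A.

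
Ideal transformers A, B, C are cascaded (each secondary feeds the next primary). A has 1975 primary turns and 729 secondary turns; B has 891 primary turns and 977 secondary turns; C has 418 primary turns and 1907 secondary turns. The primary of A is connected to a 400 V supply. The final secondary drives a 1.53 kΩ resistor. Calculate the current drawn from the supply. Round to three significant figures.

I_supply ≈ 0.891 A

Secondary of A: V = 400.00 × 729/1975 = 147.65 V.
Secondary of B: V = 147.65 × 977/891 = 161.90 V.
Secondary of C: V = 161.90 × 1907/418 = 738.60 V.
I_load = 738.60/1530 = 0.48275 A, so P_out = 738.60 × 0.48275 = 356.56 W.
All ideal ⇒ P_in = P_out, so I_supply = 356.56/400 = 0.891 A.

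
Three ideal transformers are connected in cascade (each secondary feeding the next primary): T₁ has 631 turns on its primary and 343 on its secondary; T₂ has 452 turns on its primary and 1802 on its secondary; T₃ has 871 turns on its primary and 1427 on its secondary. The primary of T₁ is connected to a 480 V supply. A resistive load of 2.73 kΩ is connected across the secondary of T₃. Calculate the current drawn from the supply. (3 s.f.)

Secondary of T₁: V = 480.00 × 343/631 = 260.92 V.
Secondary of T₂: V = 260.92 × 1802/452 = 1040.2 V.
Secondary of T₃: V = 1040.2 × 1427/871 = 1704.2 V.
I_load = 1704.2/2730 = 0.62426 A, so P_out = 1704.2 × 0.62426 = 1063.9 W.
All ideal ⇒ P_in = P_out, so I_supply = 1063.9/480 = 2.22 A.

I_supply ≈ 2.22 A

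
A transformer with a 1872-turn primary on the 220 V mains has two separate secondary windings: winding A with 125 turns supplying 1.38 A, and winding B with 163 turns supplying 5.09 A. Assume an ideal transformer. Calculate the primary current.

I_p ≈ 0.535 A

V_A = 220 × 125/1872 = 14.690 V; V_B = 220 × 163/1872 = 19.156 V.
P_out = V_A I_A + V_B I_B = 14.690×1.38 + 19.156×5.09 = 20.272 + 97.504 = 117.78 W.
Ideal ⇒ P_in = P_out, so I_p = P_out/V_p = 117.78/220 = 0.535 A.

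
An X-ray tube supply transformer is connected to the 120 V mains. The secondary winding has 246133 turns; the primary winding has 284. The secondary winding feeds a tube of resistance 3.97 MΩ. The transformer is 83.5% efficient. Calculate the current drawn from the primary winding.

I_p ≈ 27.2 A

V_s = 120 × 246133/284 = 104000 V.
I_s = V_s/R = 104000/(3.97×10^6) = 0.026196 A.
P_out = V_s I_s = 104000 × 0.026196 = 2724.4 W.
P_in = P_out/η = 2724.4/0.835 = 3262.8 W.
I_p = P_in/V_p = 3262.8/120 = 27.2 A.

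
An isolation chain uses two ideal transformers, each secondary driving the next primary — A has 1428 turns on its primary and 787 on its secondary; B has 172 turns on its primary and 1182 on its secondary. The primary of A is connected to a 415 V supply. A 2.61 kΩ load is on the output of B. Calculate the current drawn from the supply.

I_supply ≈ 2.28 A

After A: V = 415.00 × 787/1428 = 228.71 V.
After B: V = 228.71 × 1182/172 = 1571.8 V.
I_load = 1571.8/2610 = 0.60220 A, so P_out = 1571.8 × 0.60220 = 946.51 W.
All ideal ⇒ P_in = P_out, so I_supply = 946.51/415 = 2.28 A.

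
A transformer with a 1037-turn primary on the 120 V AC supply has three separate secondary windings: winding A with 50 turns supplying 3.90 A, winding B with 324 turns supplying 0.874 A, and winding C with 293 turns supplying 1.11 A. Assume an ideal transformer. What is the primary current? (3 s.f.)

I_p ≈ 0.775 A

V_A = 120 × 50/1037 = 5.7859 V; V_B = 120 × 324/1037 = 37.493 V; V_C = 120 × 293/1037 = 33.905 V.
P_out = V_A I_A + V_B I_B + V_C I_C = 5.7859×3.90 + 37.493×0.874 + 33.905×1.11 = 22.565 + 32.769 + 37.635 = 92.969 W.
Ideal ⇒ P_in = P_out, so I_p = P_out/V_p = 92.969/120 = 0.775 A.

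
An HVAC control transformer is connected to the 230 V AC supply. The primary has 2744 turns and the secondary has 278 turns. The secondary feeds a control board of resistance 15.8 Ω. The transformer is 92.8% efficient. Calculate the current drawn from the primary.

I_p ≈ 0.161 A

V_s = 230 × 278/2744 = 23.302 V.
I_s = V_s/R = 23.302/15.8 = 1.4748 A.
P_out = V_s I_s = 23.302 × 1.4748 = 34.365 W.
P_in = P_out/η = 34.365/0.928 = 37.032 W.
I_p = P_in/V_p = 37.032/230 = 0.161 A.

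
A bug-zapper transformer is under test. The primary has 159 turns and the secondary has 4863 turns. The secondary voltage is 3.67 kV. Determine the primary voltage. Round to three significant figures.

V_p/V_s = N_p/N_s, so V_p = 3670 × 159/4863 = 120 V.

V_p ≈ 120 V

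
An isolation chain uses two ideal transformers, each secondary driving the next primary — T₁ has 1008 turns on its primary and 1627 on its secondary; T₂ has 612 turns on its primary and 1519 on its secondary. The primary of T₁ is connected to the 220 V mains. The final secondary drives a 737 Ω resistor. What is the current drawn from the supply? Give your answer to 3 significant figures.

I_supply ≈ 4.79 A

Secondary of T₁: V = 220.00 × 1627/1008 = 355.10 V.
Secondary of T₂: V = 355.10 × 1519/612 = 881.37 V.
I_load = 881.37/737 = 1.1959 A, so P_out = 881.37 × 1.1959 = 1054.0 W.
All ideal ⇒ P_in = P_out, so I_supply = 1054.0/220 = 4.79 A.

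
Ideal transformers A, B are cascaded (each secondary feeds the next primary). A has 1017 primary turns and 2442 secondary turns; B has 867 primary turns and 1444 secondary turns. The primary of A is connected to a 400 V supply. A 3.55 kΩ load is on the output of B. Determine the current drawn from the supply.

After A: V = 400.00 × 2442/1017 = 960.47 V.
After B: V = 960.47 × 1444/867 = 1599.7 V.
I_load = 1599.7/3550 = 0.45061 A, so P_out = 1599.7 × 0.45061 = 720.84 W.
All ideal ⇒ P_in = P_out, so I_supply = 720.84/400 = 1.80 A.

I_supply ≈ 1.80 A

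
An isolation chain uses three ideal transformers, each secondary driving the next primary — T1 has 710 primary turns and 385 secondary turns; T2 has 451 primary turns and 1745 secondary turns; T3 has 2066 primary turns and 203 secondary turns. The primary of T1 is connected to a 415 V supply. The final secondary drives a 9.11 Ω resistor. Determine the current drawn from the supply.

I_supply ≈ 1.94 A

After T1: V = 415.00 × 385/710 = 225.04 V.
After T2: V = 225.04 × 1745/451 = 870.70 V.
After T3: V = 870.70 × 203/2066 = 85.553 V.
I_load = 85.553/9.11 = 9.3911 A, so P_out = 85.553 × 9.3911 = 803.44 W.
All ideal ⇒ P_in = P_out, so I_supply = 803.44/415 = 1.94 A.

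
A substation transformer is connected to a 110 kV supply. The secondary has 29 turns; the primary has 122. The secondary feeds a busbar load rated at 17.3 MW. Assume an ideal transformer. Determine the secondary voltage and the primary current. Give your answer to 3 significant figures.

V_s ≈ 26100 V, I_p ≈ 157 A

V_s = V_p × N_s/N_p = 110000 × 29/122 = 26148 V.
I_s = P/V_s = 1.73×10^7/26148 = 661.63 A.
I_p = I_s × N_s/N_p = 661.63 × 29/122 = 157 A.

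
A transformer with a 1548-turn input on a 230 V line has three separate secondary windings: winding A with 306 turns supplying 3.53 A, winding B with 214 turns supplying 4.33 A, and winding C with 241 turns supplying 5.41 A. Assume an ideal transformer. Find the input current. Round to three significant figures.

I_in ≈ 2.14 A

V_A = 230 × 306/1548 = 45.465 V; V_B = 230 × 214/1548 = 31.796 V; V_C = 230 × 241/1548 = 35.807 V.
P_out = V_A I_A + V_B I_B + V_C I_C = 45.465×3.53 + 31.796×4.33 + 35.807×5.41 = 160.49 + 137.68 + 193.72 = 491.89 W.
Ideal ⇒ P_in = P_out, so I_in = P_out/V_in = 491.89/230 = 2.14 A.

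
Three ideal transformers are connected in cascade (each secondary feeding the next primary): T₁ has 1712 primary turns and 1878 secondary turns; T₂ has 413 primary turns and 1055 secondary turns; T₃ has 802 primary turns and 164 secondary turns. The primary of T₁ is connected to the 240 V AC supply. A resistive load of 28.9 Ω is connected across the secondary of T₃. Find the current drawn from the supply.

After T₁: V = 240.00 × 1878/1712 = 263.27 V.
After T₂: V = 263.27 × 1055/413 = 672.52 V.
After T₃: V = 672.52 × 164/802 = 137.52 V.
I_load = 137.52/28.9 = 4.7586 A, so P_out = 137.52 × 4.7586 = 654.41 W.
All ideal ⇒ P_in = P_out, so I_supply = 654.41/240 = 2.73 A.

I_supply ≈ 2.73 A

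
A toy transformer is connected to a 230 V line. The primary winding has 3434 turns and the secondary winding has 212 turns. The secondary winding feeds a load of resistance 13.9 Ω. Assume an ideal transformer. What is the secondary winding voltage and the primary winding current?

V_s = V_p × N_s/N_p = 230 × 212/3434 = 14.199 V.
I_s = V_s/R = 14.199/13.9 = 1.0215 A.
I_p = I_s × N_s/N_p = 1.0215 × 212/3434 = 0.0631 A.

V_s ≈ 14.2 V, I_p ≈ 0.0631 A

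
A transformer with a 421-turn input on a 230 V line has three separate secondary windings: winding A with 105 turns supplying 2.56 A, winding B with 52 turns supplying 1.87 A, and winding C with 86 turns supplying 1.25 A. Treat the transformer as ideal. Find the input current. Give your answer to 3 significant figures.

V_A = 230 × 105/421 = 57.363 V; V_B = 230 × 52/421 = 28.409 V; V_C = 230 × 86/421 = 46.983 V.
P_out = V_A I_A + V_B I_B + V_C I_C = 57.363×2.56 + 28.409×1.87 + 46.983×1.25 = 146.85 + 53.124 + 58.729 = 258.70 W.
Ideal ⇒ P_in = P_out, so I_in = P_out/V_in = 258.70/230 = 1.12 A.

I_in ≈ 1.12 A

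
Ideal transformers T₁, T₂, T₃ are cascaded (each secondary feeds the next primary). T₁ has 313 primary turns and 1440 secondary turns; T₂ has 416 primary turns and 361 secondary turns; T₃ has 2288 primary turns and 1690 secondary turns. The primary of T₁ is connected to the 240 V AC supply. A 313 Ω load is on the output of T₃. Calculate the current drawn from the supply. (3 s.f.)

I_supply ≈ 6.67 A

Secondary of T₁: V = 240.00 × 1440/313 = 1104.2 V.
Secondary of T₂: V = 1104.2 × 361/416 = 958.17 V.
Secondary of T₃: V = 958.17 × 1690/2288 = 707.74 V.
I_load = 707.74/313 = 2.2612 A, so P_out = 707.74 × 2.2612 = 1600.3 W.
All ideal ⇒ P_in = P_out, so I_supply = 1600.3/240 = 6.67 A.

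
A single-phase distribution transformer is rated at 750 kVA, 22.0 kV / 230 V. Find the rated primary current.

I_p = S/V_p = 750000/22000 = 34.1 A.

I_p ≈ 34.1 A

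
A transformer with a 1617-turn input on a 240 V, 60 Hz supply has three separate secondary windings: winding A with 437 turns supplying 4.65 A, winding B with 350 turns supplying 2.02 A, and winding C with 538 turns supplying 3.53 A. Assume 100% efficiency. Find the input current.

V_A = 240 × 437/1617 = 64.861 V; V_B = 240 × 350/1617 = 51.948 V; V_C = 240 × 538/1617 = 79.852 V.
P_out = V_A I_A + V_B I_B + V_C I_C = 64.861×4.65 + 51.948×2.02 + 79.852×3.53 = 301.60 + 104.94 + 281.88 = 688.41 W.
Ideal ⇒ P_in = P_out, so I_in = P_out/V_in = 688.41/240 = 2.87 A.

I_in ≈ 2.87 A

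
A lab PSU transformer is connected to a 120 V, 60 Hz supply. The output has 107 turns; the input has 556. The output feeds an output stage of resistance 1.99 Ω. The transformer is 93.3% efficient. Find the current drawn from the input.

V_out = 120 × 107/556 = 23.094 V.
I_out = V_out/R = 23.094/1.99 = 11.605 A.
P_out = V_out I_out = 23.094 × 11.605 = 268.00 W.
P_in = P_out/η = 268.00/0.933 = 287.24 W.
I_in = P_in/V_in = 287.24/120 = 2.39 A.

I_in ≈ 2.39 A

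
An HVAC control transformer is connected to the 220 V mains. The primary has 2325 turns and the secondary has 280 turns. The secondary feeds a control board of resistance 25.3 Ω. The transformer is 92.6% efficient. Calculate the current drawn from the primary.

I_p ≈ 0.136 A

V_s = 220 × 280/2325 = 26.495 V.
I_s = V_s/R = 26.495/25.3 = 1.0472 A.
P_out = V_s I_s = 26.495 × 1.0472 = 27.746 W.
P_in = P_out/η = 27.746/0.926 = 29.963 W.
I_p = P_in/V_p = 29.963/220 = 0.136 A.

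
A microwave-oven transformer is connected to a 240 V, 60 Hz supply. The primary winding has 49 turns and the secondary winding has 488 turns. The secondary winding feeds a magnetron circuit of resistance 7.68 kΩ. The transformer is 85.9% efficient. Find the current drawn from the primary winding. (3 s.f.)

I_p ≈ 3.61 A

V_s = 240 × 488/49 = 2390.2 V.
I_s = V_s/R = 2390.2/7680 = 0.31122 A.
P_out = V_s I_s = 2390.2 × 0.31122 = 743.89 W.
P_in = P_out/η = 743.89/0.859 = 866.00 W.
I_p = P_in/V_p = 866.00/240 = 3.61 A.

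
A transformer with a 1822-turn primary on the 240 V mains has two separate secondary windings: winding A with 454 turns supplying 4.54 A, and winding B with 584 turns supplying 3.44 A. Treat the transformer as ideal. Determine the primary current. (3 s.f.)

I_p ≈ 2.23 A

V_A = 240 × 454/1822 = 59.802 V; V_B = 240 × 584/1822 = 76.926 V.
P_out = V_A I_A + V_B I_B = 59.802×4.54 + 76.926×3.44 = 271.50 + 264.63 = 536.13 W.
Ideal ⇒ P_in = P_out, so I_p = P_out/V_p = 536.13/240 = 2.23 A.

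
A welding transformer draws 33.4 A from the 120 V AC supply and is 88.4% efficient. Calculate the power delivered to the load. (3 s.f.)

P_out ≈ 3540 W

P_in = V_p I_p = 120 × 33.4 = 4008.0 W.
P_out = η P_in = 0.884 × 4008.0 = 3540 W.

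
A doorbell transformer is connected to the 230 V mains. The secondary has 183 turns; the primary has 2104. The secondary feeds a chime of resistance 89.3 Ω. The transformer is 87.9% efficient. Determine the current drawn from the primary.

I_p ≈ 0.0222 A

V_s = 230 × 183/2104 = 20.005 V.
I_s = V_s/R = 20.005/89.3 = 0.22402 A.
P_out = V_s I_s = 20.005 × 0.22402 = 4.4814 W.
P_in = P_out/η = 4.4814/0.879 = 5.0983 W.
I_p = P_in/V_p = 5.0983/230 = 0.0222 A.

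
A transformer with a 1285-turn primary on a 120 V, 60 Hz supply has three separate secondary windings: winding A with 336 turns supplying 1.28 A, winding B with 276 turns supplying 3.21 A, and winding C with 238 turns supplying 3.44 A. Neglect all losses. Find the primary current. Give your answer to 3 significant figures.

V_A = 120 × 336/1285 = 31.377 V; V_B = 120 × 276/1285 = 25.774 V; V_C = 120 × 238/1285 = 22.226 V.
P_out = V_A I_A + V_B I_B + V_C I_C = 31.377×1.28 + 25.774×3.21 + 22.226×3.44 = 40.163 + 82.736 + 76.456 = 199.36 W.
Ideal ⇒ P_in = P_out, so I_p = P_out/V_p = 199.36/120 = 1.66 A.

I_p ≈ 1.66 A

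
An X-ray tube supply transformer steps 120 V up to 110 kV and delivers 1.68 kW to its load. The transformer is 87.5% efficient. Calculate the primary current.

I_p ≈ 16.0 A

P_in = P_out/η = 1680/0.875 = 1920.0 W.
I_p = P_in/V_p = 1920.0/120 = 16.0 A.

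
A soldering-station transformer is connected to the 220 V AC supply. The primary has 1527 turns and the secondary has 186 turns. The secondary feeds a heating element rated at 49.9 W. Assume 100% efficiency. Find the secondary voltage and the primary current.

V_s ≈ 26.8 V, I_p ≈ 0.227 A

V_s = V_p × N_s/N_p = 220 × 186/1527 = 26.798 V.
I_s = P/V_s = 49.9/26.798 = 1.8621 A.
I_p = I_s × N_s/N_p = 1.8621 × 186/1527 = 0.227 A.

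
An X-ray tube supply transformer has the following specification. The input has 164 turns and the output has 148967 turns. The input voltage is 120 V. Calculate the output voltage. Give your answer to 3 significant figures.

V_out ≈ 109000 V

V_out/V_in = N_out/N_in, so V_out = 120 × 148967/164 = 109000 V.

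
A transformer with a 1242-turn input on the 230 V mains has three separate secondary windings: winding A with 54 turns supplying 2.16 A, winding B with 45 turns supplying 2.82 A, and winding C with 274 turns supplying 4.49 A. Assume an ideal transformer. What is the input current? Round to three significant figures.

I_in ≈ 1.19 A

V_A = 230 × 54/1242 = 10.000 V; V_B = 230 × 45/1242 = 8.3333 V; V_C = 230 × 274/1242 = 50.741 V.
P_out = V_A I_A + V_B I_B + V_C I_C = 10.000×2.16 + 8.3333×2.82 + 50.741×4.49 = 21.600 + 23.500 + 227.83 = 272.93 W.
Ideal ⇒ P_in = P_out, so I_in = P_out/V_in = 272.93/230 = 1.19 A.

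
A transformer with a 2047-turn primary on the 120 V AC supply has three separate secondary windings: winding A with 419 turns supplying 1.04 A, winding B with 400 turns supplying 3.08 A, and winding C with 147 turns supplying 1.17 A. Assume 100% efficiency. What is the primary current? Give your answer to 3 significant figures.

V_A = 120 × 419/2047 = 24.563 V; V_B = 120 × 400/2047 = 23.449 V; V_C = 120 × 147/2047 = 8.6175 V.
P_out = V_A I_A + V_B I_B + V_C I_C = 24.563×1.04 + 23.449×3.08 + 8.6175×1.17 = 25.545 + 72.223 + 10.082 = 107.85 W.
Ideal ⇒ P_in = P_out, so I_p = P_out/V_p = 107.85/120 = 0.899 A.

I_p ≈ 0.899 A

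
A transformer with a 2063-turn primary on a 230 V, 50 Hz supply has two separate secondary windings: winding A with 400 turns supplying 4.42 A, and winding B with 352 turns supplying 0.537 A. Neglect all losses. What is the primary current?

I_p ≈ 0.949 A

V_A = 230 × 400/2063 = 44.595 V; V_B = 230 × 352/2063 = 39.244 V.
P_out = V_A I_A + V_B I_B = 44.595×4.42 + 39.244×0.537 = 197.11 + 21.074 = 218.18 W.
Ideal ⇒ P_in = P_out, so I_p = P_out/V_p = 218.18/230 = 0.949 A.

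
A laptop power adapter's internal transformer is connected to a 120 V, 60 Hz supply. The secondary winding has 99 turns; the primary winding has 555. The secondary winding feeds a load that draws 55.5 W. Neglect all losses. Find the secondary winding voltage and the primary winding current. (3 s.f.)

V_s ≈ 21.4 V, I_p ≈ 0.463 A

V_s = V_p × N_s/N_p = 120 × 99/555 = 21.405 V.
I_s = P/V_s = 55.5/21.405 = 2.5928 A.
I_p = I_s × N_s/N_p = 2.5928 × 99/555 = 0.463 A.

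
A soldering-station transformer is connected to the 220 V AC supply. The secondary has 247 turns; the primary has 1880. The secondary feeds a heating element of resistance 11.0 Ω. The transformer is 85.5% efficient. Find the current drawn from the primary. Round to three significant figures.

I_p ≈ 0.404 A

V_s = 220 × 247/1880 = 28.904 V.
I_s = V_s/R = 28.904/11.0 = 2.6277 A.
P_out = V_s I_s = 28.904 × 2.6277 = 75.951 W.
P_in = P_out/η = 75.951/0.855 = 88.831 W.
I_p = P_in/V_p = 88.831/220 = 0.404 A.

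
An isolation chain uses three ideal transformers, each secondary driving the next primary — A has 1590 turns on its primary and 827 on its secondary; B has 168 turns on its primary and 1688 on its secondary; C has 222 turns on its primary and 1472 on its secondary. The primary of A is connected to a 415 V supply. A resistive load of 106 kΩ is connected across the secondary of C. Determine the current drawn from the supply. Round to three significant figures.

I_supply ≈ 4.70 A

Secondary of A: V = 415.00 × 827/1590 = 215.85 V.
Secondary of B: V = 215.85 × 1688/168 = 2168.8 V.
Secondary of C: V = 2168.8 × 1472/222 = 14381 V.
I_load = 14381/106000 = 0.13567 A, so P_out = 14381 × 0.13567 = 1950.9 W.
All ideal ⇒ P_in = P_out, so I_supply = 1950.9/415 = 4.70 A.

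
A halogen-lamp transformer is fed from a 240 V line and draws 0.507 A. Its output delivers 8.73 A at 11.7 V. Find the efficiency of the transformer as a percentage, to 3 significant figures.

η ≈ 83.9%

P_in = 240 × 0.507 = 121.680 W.
P_out = 11.7 × 8.73 = 102.141 W.
η = P_out/P_in = 102.141/121.680 = 0.839.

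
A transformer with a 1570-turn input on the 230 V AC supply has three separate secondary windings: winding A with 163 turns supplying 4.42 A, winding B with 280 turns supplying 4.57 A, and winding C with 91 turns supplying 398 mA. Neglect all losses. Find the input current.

V_A = 230 × 163/1570 = 23.879 V; V_B = 230 × 280/1570 = 41.019 V; V_C = 230 × 91/1570 = 13.331 V.
P_out = V_A I_A + V_B I_B + V_C I_C = 23.879×4.42 + 41.019×4.57 + 13.331×0.398 = 105.55 + 187.46 + 5.3058 = 298.31 W.
Ideal ⇒ P_in = P_out, so I_in = P_out/V_in = 298.31/230 = 1.30 A.

I_in ≈ 1.30 A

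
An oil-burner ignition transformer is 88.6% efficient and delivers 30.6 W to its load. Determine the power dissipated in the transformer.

P_loss ≈ 3.94 W

P_in = P_out/η = 30.6/0.886 = 34.5372 W.
P_loss = P_in − P_out = 34.5372 − 30.6 = 3.94 W.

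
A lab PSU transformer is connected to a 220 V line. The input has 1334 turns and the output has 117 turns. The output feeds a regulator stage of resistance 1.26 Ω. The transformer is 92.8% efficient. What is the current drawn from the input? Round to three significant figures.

V_out = 220 × 117/1334 = 19.295 V.
I_out = V_out/R = 19.295/1.26 = 15.314 A.
P_out = V_out I_out = 19.295 × 15.314 = 295.48 W.
P_in = P_out/η = 295.48/0.928 = 318.41 W.
I_in = P_in/V_in = 318.41/220 = 1.45 A.

I_in ≈ 1.45 A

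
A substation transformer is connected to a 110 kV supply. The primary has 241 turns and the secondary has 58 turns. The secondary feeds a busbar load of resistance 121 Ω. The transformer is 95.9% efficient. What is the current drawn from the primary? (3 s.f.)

I_p ≈ 54.9 A

V_s = 110000 × 58/241 = 26473 V.
I_s = V_s/R = 26473/121 = 218.79 A.
P_out = V_s I_s = 26473 × 218.79 = 5.7919×10^6 W.
P_in = P_out/η = 5.7919×10^6/0.959 = 6.0395×10^6 W.
I_p = P_in/V_p = 6.0395×10^6/110000 = 54.9 A.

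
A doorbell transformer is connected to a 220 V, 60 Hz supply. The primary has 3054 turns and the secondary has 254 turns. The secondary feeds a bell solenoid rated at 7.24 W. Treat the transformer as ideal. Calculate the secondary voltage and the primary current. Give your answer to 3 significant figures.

V_s = V_p × N_s/N_p = 220 × 254/3054 = 18.297 V.
I_s = P/V_s = 7.24/18.297 = 0.39569 A.
I_p = I_s × N_s/N_p = 0.39569 × 254/3054 = 0.0329 A.

V_s ≈ 18.3 V, I_p ≈ 0.0329 A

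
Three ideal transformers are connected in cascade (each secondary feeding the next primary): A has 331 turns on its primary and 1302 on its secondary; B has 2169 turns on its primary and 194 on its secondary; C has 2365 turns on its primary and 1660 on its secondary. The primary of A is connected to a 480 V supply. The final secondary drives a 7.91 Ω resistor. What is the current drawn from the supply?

After A: V = 480.00 × 1302/331 = 1888.1 V.
After B: V = 1888.1 × 194/2169 = 168.88 V.
After C: V = 168.88 × 1660/2365 = 118.53 V.
I_load = 118.53/7.91 = 14.985 A, so P_out = 118.53 × 14.985 = 1776.3 W.
All ideal ⇒ P_in = P_out, so I_supply = 1776.3/480 = 3.70 A.

I_supply ≈ 3.70 A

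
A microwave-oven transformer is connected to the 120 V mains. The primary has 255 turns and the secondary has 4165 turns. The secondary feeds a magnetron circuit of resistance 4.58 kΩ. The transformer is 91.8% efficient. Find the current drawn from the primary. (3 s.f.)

I_p ≈ 7.61 A

V_s = 120 × 4165/255 = 1960.0 V.
I_s = V_s/R = 1960.0/4580 = 0.42795 A.
P_out = V_s I_s = 1960.0 × 0.42795 = 838.78 W.
P_in = P_out/η = 838.78/0.918 = 913.70 W.
I_p = P_in/V_p = 913.70/120 = 7.61 A.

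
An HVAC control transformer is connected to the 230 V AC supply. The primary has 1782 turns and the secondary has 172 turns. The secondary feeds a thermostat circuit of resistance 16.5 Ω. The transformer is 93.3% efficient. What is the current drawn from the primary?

I_p ≈ 0.139 A

V_s = 230 × 172/1782 = 22.200 V.
I_s = V_s/R = 22.200/16.5 = 1.3454 A.
P_out = V_s I_s = 22.200 × 1.3454 = 29.868 W.
P_in = P_out/η = 29.868/0.933 = 32.013 W.
I_p = P_in/V_p = 32.013/230 = 0.139 A.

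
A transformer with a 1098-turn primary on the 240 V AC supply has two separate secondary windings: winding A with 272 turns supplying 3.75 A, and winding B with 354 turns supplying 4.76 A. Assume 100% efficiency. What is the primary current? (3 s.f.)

V_A = 240 × 272/1098 = 59.454 V; V_B = 240 × 354/1098 = 77.377 V.
P_out = V_A I_A + V_B I_B = 59.454×3.75 + 77.377×4.76 = 222.95 + 368.31 = 591.27 W.
Ideal ⇒ P_in = P_out, so I_p = P_out/V_p = 591.27/240 = 2.46 A.

I_p ≈ 2.46 A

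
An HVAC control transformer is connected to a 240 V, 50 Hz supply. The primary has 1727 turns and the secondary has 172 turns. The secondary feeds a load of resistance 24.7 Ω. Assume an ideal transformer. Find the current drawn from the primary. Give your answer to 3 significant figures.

V_s = V_p × N_s/N_p = 240 × 172/1727 = 23.903 V.
I_s = V_s/R = 23.903/24.7 = 0.96772 A.
For an ideal transformer I_p N_p = I_s N_s, so I_p = 0.96772 × 172/1727 = 0.0964 A.

I_p ≈ 0.0964 A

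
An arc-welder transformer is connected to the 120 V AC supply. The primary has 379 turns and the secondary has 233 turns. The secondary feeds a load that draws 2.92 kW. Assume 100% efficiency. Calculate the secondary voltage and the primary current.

V_s ≈ 73.8 V, I_p ≈ 24.3 A

V_s = V_p × N_s/N_p = 120 × 233/379 = 73.773 V.
I_s = P/V_s = 2920/73.773 = 39.581 A.
I_p = I_s × N_s/N_p = 39.581 × 233/379 = 24.3 A.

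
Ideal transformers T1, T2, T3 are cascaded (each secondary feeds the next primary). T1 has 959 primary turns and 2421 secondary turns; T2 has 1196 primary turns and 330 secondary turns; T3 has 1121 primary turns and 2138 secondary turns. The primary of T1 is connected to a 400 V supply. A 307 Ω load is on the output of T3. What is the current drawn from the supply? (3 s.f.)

After T1: V = 400.00 × 2421/959 = 1009.8 V.
After T2: V = 1009.8 × 330/1196 = 278.62 V.
After T3: V = 278.62 × 2138/1121 = 531.40 V.
I_load = 531.40/307 = 1.7309 A, so P_out = 531.40 × 1.7309 = 919.82 W.
All ideal ⇒ P_in = P_out, so I_supply = 919.82/400 = 2.30 A.

I_supply ≈ 2.30 A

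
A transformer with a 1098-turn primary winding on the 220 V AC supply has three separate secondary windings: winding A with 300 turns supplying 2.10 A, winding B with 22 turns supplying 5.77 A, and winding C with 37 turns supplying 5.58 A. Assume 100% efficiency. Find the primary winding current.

I_p ≈ 0.877 A

V_A = 220 × 300/1098 = 60.109 V; V_B = 220 × 22/1098 = 4.4080 V; V_C = 220 × 37/1098 = 7.4135 V.
P_out = V_A I_A + V_B I_B + V_C I_C = 60.109×2.10 + 4.4080×5.77 + 7.4135×5.58 = 126.23 + 25.434 + 41.367 = 193.03 W.
Ideal ⇒ P_in = P_out, so I_p = P_out/V_p = 193.03/220 = 0.877 A.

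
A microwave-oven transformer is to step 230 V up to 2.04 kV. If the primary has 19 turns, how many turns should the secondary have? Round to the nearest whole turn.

N_s = 169 turns

N_s/N_p = V_s/V_p, so N_s = 19 × 2040/230 = 168.5 ≈ 169 turns.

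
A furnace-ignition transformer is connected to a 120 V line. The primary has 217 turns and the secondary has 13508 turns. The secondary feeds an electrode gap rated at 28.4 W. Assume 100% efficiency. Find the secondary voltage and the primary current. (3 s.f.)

V_s ≈ 7470 V, I_p ≈ 0.237 A

V_s = V_p × N_s/N_p = 120 × 13508/217 = 7469.9 V.
I_s = P/V_s = 28.4/7469.9 = 0.0038019 A.
I_p = I_s × N_s/N_p = 0.0038019 × 13508/217 = 0.237 A.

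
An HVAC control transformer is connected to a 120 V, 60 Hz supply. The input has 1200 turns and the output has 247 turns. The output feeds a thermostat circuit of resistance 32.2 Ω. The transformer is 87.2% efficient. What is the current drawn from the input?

V_out = 120 × 247/1200 = 24.700 V.
I_out = V_out/R = 24.700/32.2 = 0.76708 A.
P_out = V_out I_out = 24.700 × 0.76708 = 18.947 W.
P_in = P_out/η = 18.947/0.872 = 21.728 W.
I_in = P_in/V_in = 21.728/120 = 0.181 A.

I_in ≈ 0.181 A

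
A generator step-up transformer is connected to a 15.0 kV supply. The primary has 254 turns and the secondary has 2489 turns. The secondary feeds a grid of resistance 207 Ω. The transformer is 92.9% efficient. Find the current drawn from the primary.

V_s = 15000 × 2489/254 = 146990 V.
I_s = V_s/R = 146990/207 = 710.09 A.
P_out = V_s I_s = 146990 × 710.09 = 1.0437×10^8 W.
P_in = P_out/η = 1.0437×10^8/0.929 = 1.1235×10^8 W.
I_p = P_in/V_p = 1.1235×10^8/15000 = 7490 A.

I_p ≈ 7490 A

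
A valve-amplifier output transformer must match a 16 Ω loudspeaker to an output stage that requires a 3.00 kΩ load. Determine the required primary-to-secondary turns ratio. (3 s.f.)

Z_p/Z_s = (N_p/N_s)², so N_p/N_s = √(3000/16) = √188 = 13.7.

N_p/N_s ≈ 13.7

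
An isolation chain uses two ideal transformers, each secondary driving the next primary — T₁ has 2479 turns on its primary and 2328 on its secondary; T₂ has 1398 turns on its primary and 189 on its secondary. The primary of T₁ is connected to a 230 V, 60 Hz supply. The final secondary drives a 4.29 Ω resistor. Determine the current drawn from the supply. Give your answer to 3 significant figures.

Secondary of T₁: V = 230.00 × 2328/2479 = 215.99 V.
Secondary of T₂: V = 215.99 × 189/1398 = 29.200 V.
I_load = 29.200/4.29 = 6.8066 A, so P_out = 29.200 × 6.8066 = 198.76 W.
All ideal ⇒ P_in = P_out, so I_supply = 198.76/230 = 0.864 A.

I_supply ≈ 0.864 A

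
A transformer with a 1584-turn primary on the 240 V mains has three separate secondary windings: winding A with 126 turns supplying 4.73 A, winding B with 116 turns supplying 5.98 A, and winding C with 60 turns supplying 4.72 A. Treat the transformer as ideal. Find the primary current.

V_A = 240 × 126/1584 = 19.091 V; V_B = 240 × 116/1584 = 17.576 V; V_C = 240 × 60/1584 = 9.0909 V.
P_out = V_A I_A + V_B I_B + V_C I_C = 19.091×4.73 + 17.576×5.98 + 9.0909×4.72 = 90.300 + 105.10 + 42.909 = 238.31 W.
Ideal ⇒ P_in = P_out, so I_p = P_out/V_p = 238.31/240 = 0.993 A.

I_p ≈ 0.993 A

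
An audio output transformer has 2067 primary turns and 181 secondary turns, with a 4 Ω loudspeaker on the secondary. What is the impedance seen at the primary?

Z_p ≈ 522 Ω

Z_p = (N_p/N_s)² × Z_s = (2067/181)² × 4 = 522 Ω.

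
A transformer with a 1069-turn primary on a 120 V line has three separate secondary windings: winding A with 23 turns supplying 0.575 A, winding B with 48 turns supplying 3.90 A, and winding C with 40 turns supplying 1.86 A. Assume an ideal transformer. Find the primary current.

I_p ≈ 0.257 A

V_A = 120 × 23/1069 = 2.5819 V; V_B = 120 × 48/1069 = 5.3882 V; V_C = 120 × 40/1069 = 4.4902 V.
P_out = V_A I_A + V_B I_B + V_C I_C = 2.5819×0.575 + 5.3882×3.90 + 4.4902×1.86 = 1.4846 + 21.014 + 8.3517 = 30.850 W.
Ideal ⇒ P_in = P_out, so I_p = P_out/V_p = 30.850/120 = 0.257 A.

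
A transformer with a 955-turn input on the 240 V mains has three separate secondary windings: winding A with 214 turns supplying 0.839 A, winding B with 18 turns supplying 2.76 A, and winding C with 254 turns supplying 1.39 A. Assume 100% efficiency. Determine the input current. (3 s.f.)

V_A = 240 × 214/955 = 53.780 V; V_B = 240 × 18/955 = 4.5236 V; V_C = 240 × 254/955 = 63.832 V.
P_out = V_A I_A + V_B I_B + V_C I_C = 53.780×0.839 + 4.5236×2.76 + 63.832×1.39 = 45.122 + 12.485 + 88.727 = 146.33 W.
Ideal ⇒ P_in = P_out, so I_in = P_out/V_in = 146.33/240 = 0.610 A.

I_in ≈ 0.610 A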